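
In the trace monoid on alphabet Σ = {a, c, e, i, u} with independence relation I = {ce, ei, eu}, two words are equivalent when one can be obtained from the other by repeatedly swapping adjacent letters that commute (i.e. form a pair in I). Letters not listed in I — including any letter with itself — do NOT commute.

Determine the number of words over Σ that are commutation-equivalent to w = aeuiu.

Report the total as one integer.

4

piece 0:a — minimal
piece 1:e rests on {0:a}
piece 2:u rests on {0:a}
piece 3:i rests on {2:u}
piece 4:u rests on {3:i}
minimal pieces: {0:a}
ways to finish when only these pieces remain (= sum over removing one remaining piece with nothing left below it):
  1 left: {1}→1  {4}→1
  2 left: {1,4}→2  {3,4}→1
  3 left: {1,3,4}→3  {2,3,4}→1
  placing 0:a first → 4 extensions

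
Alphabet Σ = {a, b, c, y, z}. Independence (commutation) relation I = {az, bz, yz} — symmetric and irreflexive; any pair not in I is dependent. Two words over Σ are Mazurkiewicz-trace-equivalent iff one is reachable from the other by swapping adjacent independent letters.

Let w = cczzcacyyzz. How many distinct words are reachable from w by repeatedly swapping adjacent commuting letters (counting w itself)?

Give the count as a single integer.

6

drop 0:c onto floor
drop 1:c onto {0:c}
drop 2:z onto {1:c}
drop 3:z onto {2:z}
drop 4:c onto {3:z}
drop 5:a onto {4:c}
drop 6:c onto {5:a}
drop 7:y onto {6:c}
drop 8:y onto {7:y}
drop 9:z onto {6:c}
drop 10:z onto {9:z}
ground layer = {0:c}
drop-orders for the pieces not yet dropped (sum over which currently-grounded one goes next):
  1 to go: {8} 1  {10} 1
  2 to go: {7,8} 1  {8,10} 2  {9,10} 1
  3 to go: {7,8,10} 3  {8,9,10} 3
  4 to go: {7,8,9,10} 6
  5 to go: {6,7,8,9,10} 6
  6 to go: {5,6,7,8,9,10} 6
  7 to go: {4,5,6,7,8,9,10} 6
  8 to go: {3,4,5,6,7,8,9,10} 6
  9 to go: {2,3,4,5,6,7,8,9,10} 6
  if 0:c drops first: 6 orders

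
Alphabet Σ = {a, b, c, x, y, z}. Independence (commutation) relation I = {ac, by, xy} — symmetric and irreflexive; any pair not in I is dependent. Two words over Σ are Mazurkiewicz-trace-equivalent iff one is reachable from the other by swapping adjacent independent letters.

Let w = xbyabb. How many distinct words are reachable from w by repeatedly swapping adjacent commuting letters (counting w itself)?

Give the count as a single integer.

3

piece 0:x — minimal
piece 1:b rests on {0:x}
piece 2:y — minimal
piece 3:a rests on {1:b, 2:y}
piece 4:b rests on {3:a}
piece 5:b rests on {4:b}
minimal pieces: {0:x, 2:y}
ways to finish when only these pieces remain (= sum over removing one remaining piece with nothing left below it):
  1 left: {5}→1
  2 left: {4,5}→1
  3 left: {3,4,5}→1
  4 left: {1,3,4,5}→1  {2,3,4,5}→1
  placing 0:x first → 2 extensions
  placing 2:y first → 1 extensions
total linear extensions = 3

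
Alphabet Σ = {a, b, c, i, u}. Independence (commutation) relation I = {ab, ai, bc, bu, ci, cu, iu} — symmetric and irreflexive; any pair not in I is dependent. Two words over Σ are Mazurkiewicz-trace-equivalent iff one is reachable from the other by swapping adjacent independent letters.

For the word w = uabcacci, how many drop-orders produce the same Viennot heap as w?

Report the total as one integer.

28

drop 0:u onto floor
drop 1:a onto {0:u}
drop 2:b onto floor
drop 3:c onto {1:a}
drop 4:a onto {3:c}
drop 5:c onto {4:a}
drop 6:c onto {5:c}
drop 7:i onto {2:b}
ground layer = {0:u, 2:b}
drop-orders for the pieces not yet dropped (sum over which currently-grounded one goes next):
  1 to go: {6} 1  {7} 1
  2 to go: {2,7} 1  {5,6} 1  {6,7} 2
  3 to go: {2,6,7} 3  {4,5,6} 1  {5,6,7} 3
  4 to go: {2,5,6,7} 6  {3,4,5,6} 1  {4,5,6,7} 4
  5 to go: {1,3,4,5,6} 1  {2,4,5,6,7} 10  {3,4,5,6,7} 5
  6 to go: {0,1,3,4,5,6} 1  {1,3,4,5,6,7} 6  {2,3,4,5,6,7} 15
  if 0:u drops first: 21 orders
  if 2:b drops first: 7 orders
heap linearizations: 28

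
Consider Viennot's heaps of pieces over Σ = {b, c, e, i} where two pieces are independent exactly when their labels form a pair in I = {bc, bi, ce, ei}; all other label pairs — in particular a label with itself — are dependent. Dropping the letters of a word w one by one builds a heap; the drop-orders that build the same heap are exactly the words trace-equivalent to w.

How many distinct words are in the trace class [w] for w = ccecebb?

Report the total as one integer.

35

piece 0:c — minimal
piece 1:c rests on {0:c}
piece 2:e — minimal
piece 3:c rests on {1:c}
piece 4:e rests on {2:e}
piece 5:b rests on {4:e}
piece 6:b rests on {5:b}
minimal pieces: {0:c, 2:e}
ways to finish when only these pieces remain (= sum over removing one remaining piece with nothing left below it):
  1 left: {3}→1  {6}→1
  2 left: {1,3}→1  {3,6}→2  {5,6}→1
  3 left: {0,1,3}→1  {1,3,6}→3  {3,5,6}→3  {4,5,6}→1
  4 left: {0,1,3,6}→4  {1,3,5,6}→6  {2,4,5,6}→1  {3,4,5,6}→4
  5 left: {0,1,3,5,6}→10  {1,3,4,5,6}→10  {2,3,4,5,6}→5
  placing 0:c first → 15 extensions
  placing 2:e first → 20 extensions
total linear extensions = 35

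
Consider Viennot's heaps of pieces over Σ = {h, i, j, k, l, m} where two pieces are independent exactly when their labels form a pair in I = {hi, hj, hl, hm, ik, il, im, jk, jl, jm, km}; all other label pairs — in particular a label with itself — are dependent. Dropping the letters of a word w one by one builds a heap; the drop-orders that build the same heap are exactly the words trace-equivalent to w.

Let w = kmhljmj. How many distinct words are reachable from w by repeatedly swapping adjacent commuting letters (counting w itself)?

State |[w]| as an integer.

drop 0:k onto floor
drop 1:m onto floor
drop 2:h onto {0:k}
drop 3:l onto {0:k, 1:m}
drop 4:j onto floor
drop 5:m onto {3:l}
drop 6:j onto {4:j}
ground layer = {0:k, 1:m, 4:j}
drop-orders for the pieces not yet dropped (sum over which currently-grounded one goes next):
  1 to go: {2} 1  {5} 1  {6} 1
  2 to go: {2,5} 2  {2,6} 2  {3,5} 1  {4,6} 1  {5,6} 2
  3 to go: {1,3,5} 1  {2,3,5} 3  {2,4,6} 3  {2,5,6} 6  {3,5,6} 3  {4,5,6} 3
  4 to go: {0,2,3,5} 3  {1,2,3,5} 4  {1,3,5,6} 4  {2,3,5,6} 12  {2,4,5,6} 12  {3,4,5,6} 6
  5 to go: {0,1,2,3,5} 7  {0,2,3,5,6} 15  {1,2,3,5,6} 20  {1,3,4,5,6} 10  {2,3,4,5,6} 30
  if 0:k drops first: 60 orders
  if 1:m drops first: 45 orders
  if 4:j drops first: 42 orders
heap linearizations: 147

147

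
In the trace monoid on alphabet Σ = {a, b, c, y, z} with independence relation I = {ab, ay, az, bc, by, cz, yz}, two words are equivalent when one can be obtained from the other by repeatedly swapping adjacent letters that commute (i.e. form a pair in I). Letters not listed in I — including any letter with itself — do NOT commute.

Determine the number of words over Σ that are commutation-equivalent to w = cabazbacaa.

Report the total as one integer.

drop 0:c onto floor
drop 1:a onto {0:c}
drop 2:b onto floor
drop 3:a onto {1:a}
drop 4:z onto {2:b}
drop 5:b onto {4:z}
drop 6:a onto {3:a}
drop 7:c onto {6:a}
drop 8:a onto {7:c}
drop 9:a onto {8:a}
ground layer = {0:c, 2:b}
drop-orders for the pieces not yet dropped (sum over which currently-grounded one goes next):
  1 to go: {5} 1  {9} 1
  2 to go: {4,5} 1  {5,9} 2  {8,9} 1
  3 to go: {2,4,5} 1  {4,5,9} 3  {5,8,9} 3  {7,8,9} 1
  4 to go: {2,4,5,9} 4  {4,5,8,9} 6  {5,7,8,9} 4  {6,7,8,9} 1
  5 to go: {2,4,5,8,9} 10  {3,6,7,8,9} 1  {4,5,7,8,9} 10  {5,6,7,8,9} 5
  6 to go: {1,3,6,7,8,9} 1  {2,4,5,7,8,9} 20  {3,5,6,7,8,9} 6  {4,5,6,7,8,9} 15
  7 to go: {0,1,3,6,7,8,9} 1  {1,3,5,6,7,8,9} 7  {2,4,5,6,7,8,9} 35  {3,4,5,6,7,8,9} 21
  8 to go: {0,1,3,5,6,7,8,9} 8  {1,3,4,5,6,7,8,9} 28  {2,3,4,5,6,7,8,9} 56
  if 0:c drops first: 84 orders
  if 2:b drops first: 36 orders
heap linearizations: 120

120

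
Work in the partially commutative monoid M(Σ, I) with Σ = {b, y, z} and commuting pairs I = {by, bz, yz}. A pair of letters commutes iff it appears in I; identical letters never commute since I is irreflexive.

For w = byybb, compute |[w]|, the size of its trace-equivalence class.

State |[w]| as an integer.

drop 0:b onto floor
drop 1:y onto floor
drop 2:y onto {1:y}
drop 3:b onto {0:b}
drop 4:b onto {3:b}
ground layer = {0:b, 1:y}
drop-orders for the pieces not yet dropped (sum over which currently-grounded one goes next):
  1 to go: {2} 1  {4} 1
  2 to go: {1,2} 1  {2,4} 2  {3,4} 1
  3 to go: {0,3,4} 1  {1,2,4} 3  {2,3,4} 3
  if 0:b drops first: 6 orders
  if 1:y drops first: 4 orders
heap linearizations: 10

10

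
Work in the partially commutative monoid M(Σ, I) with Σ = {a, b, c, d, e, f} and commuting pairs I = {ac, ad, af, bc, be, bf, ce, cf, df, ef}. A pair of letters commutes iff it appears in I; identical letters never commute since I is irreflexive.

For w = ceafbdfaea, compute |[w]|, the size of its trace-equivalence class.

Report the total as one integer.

405

#0=c has no predecessor
#1=e has no predecessor
#2=a depends on [1:e]
#3=f has no predecessor
#4=b depends on [2:a]
#5=d depends on [0:c, 4:b]
#6=f depends on [3:f]
#7=a depends on [4:b]
#8=e depends on [5:d, 7:a]
#9=a depends on [8:e]
sources: [0:c, 1:e, 3:f]
N(rest) = Σ N(rest − s) over sources s of rest; N(one piece) = 1:
  size 1 → [6]=1  [9]=1
  size 2 → [3,6]=1  [6,9]=2  [8,9]=1
  size 3 → [3,6,9]=3  [5,8,9]=1  [6,8,9]=3  [7,8,9]=1
  size 4 → [0,5,8,9]=1  [3,6,8,9]=6  [5,6,8,9]=4  [5,7,8,9]=2  [6,7,8,9]=4
  size 5 → [0,5,6,8,9]=5  [0,5,7,8,9]=3  [3,5,6,8,9]=10  [3,6,7,8,9]=10  [4,5,7,8,9]=2  [5,6,7,8,9]=10
  size 6 → [0,3,5,6,8,9]=15  [0,4,5,7,8,9]=5  [0,5,6,7,8,9]=18  [2,4,5,7,8,9]=2  [3,5,6,7,8,9]=30  [4,5,6,7,8,9]=12
  size 7 → [0,2,4,5,7,8,9]=7  [0,3,5,6,7,8,9]=63  [0,4,5,6,7,8,9]=35  [1,2,4,5,7,8,9]=2  [2,4,5,6,7,8,9]=14  [3,4,5,6,7,8,9]=42
  size 8 → [0,1,2,4,5,7,8,9]=9  [0,2,4,5,6,7,8,9]=56  [0,3,4,5,6,7,8,9]=140  [1,2,4,5,6,7,8,9]=16  [2,3,4,5,6,7,8,9]=56
  first=0(c) contributes 72
  first=1(e) contributes 252
  first=3(f) contributes 81
|[w]| = 405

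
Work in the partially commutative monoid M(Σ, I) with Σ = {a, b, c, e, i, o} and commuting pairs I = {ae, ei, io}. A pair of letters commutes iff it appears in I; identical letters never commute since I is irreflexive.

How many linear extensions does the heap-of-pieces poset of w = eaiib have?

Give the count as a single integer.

4

0(e) covers ∅
1(a) covers ∅
2(i) covers 1:a
3(i) covers 2:i
4(b) covers 0:e, 3:i
floor of heap: 0:e, 1:a
completions by unplaced set U, small U first (add the entries for U minus each lowest piece of U):
  |U|=1: {4}:1
  |U|=2: {0,4}:1  {3,4}:1
  |U|=3: {0,3,4}:2  {2,3,4}:1
  start at 0(e): 1
  start at 1(a): 3
sum over floor = 4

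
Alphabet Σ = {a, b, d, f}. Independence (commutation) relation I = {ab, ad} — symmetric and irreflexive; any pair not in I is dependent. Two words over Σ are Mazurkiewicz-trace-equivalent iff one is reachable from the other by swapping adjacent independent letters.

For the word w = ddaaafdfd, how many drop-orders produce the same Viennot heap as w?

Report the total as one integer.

piece 0:d — minimal
piece 1:d rests on {0:d}
piece 2:a — minimal
piece 3:a rests on {2:a}
piece 4:a rests on {3:a}
piece 5:f rests on {1:d, 4:a}
piece 6:d rests on {5:f}
piece 7:f rests on {6:d}
piece 8:d rests on {7:f}
minimal pieces: {0:d, 2:a}
ways to finish when only these pieces remain (= sum over removing one remaining piece with nothing left below it):
  1 left: {8}→1
  2 left: {7,8}→1
  3 left: {6,7,8}→1
  4 left: {5,6,7,8}→1
  5 left: {1,5,6,7,8}→1  {4,5,6,7,8}→1
  6 left: {0,1,5,6,7,8}→1  {1,4,5,6,7,8}→2  {3,4,5,6,7,8}→1
  7 left: {0,1,4,5,6,7,8}→3  {1,3,4,5,6,7,8}→3  {2,3,4,5,6,7,8}→1
  placing 0:d first → 4 extensions
  placing 2:a first → 6 extensions
total linear extensions = 10

10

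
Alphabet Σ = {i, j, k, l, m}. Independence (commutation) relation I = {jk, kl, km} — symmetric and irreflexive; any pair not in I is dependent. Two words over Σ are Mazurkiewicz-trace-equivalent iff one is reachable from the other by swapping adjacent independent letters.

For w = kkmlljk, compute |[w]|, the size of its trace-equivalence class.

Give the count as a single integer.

0(k) covers ∅
1(k) covers 0:k
2(m) covers ∅
3(l) covers 2:m
4(l) covers 3:l
5(j) covers 4:l
6(k) covers 1:k
floor of heap: 0:k, 2:m
completions by unplaced set U, small U first (add the entries for U minus each lowest piece of U):
  |U|=1: {5}:1  {6}:1
  |U|=2: {1,6}:1  {4,5}:1  {5,6}:2
  |U|=3: {0,1,6}:1  {1,5,6}:3  {3,4,5}:1  {4,5,6}:3
  |U|=4: {0,1,5,6}:4  {1,4,5,6}:6  {2,3,4,5}:1  {3,4,5,6}:4
  |U|=5: {0,1,4,5,6}:10  {1,3,4,5,6}:10  {2,3,4,5,6}:5
  start at 0(k): 15
  start at 2(m): 20
sum over floor = 35

35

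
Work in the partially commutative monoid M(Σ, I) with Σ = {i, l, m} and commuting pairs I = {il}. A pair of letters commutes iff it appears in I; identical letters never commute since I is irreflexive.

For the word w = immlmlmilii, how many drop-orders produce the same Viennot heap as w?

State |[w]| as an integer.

0(i) covers ∅
1(m) covers 0:i
2(m) covers 1:m
3(l) covers 2:m
4(m) covers 3:l
5(l) covers 4:m
6(m) covers 5:l
7(i) covers 6:m
8(l) covers 6:m
9(i) covers 7:i
10(i) covers 9:i
floor of heap: 0:i
completions by unplaced set U, small U first (add the entries for U minus each lowest piece of U):
  |U|=1: {8}:1  {10}:1
  |U|=2: {8,10}:2  {9,10}:1
  |U|=3: {7,9,10}:1  {8,9,10}:3
  |U|=4: {7,8,9,10}:4
  |U|=5: {6,7,8,9,10}:4
  |U|=6: {5,6,7,8,9,10}:4
  |U|=7: {4,5,6,7,8,9,10}:4
  |U|=8: {3,4,5,6,7,8,9,10}:4
  |U|=9: {2,3,4,5,6,7,8,9,10}:4
  start at 0(i): 4

4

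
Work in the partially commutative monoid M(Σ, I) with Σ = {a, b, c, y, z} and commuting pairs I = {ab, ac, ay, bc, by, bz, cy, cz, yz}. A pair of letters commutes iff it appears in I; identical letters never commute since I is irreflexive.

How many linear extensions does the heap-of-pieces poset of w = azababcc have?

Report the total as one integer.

420

drop 0:a onto floor
drop 1:z onto {0:a}
drop 2:a onto {1:z}
drop 3:b onto floor
drop 4:a onto {2:a}
drop 5:b onto {3:b}
drop 6:c onto floor
drop 7:c onto {6:c}
ground layer = {0:a, 3:b, 6:c}
drop-orders for the pieces not yet dropped (sum over which currently-grounded one goes next):
  1 to go: {4} 1  {5} 1  {7} 1
  2 to go: {2,4} 1  {3,5} 1  {4,5} 2  {4,7} 2  {5,7} 2  {6,7} 1
  3 to go: {1,2,4} 1  {2,4,5} 3  {2,4,7} 3  {3,4,5} 3  {3,5,7} 3  {4,5,7} 6  {4,6,7} 3  {5,6,7} 3
  4 to go: {0,1,2,4} 1  {1,2,4,5} 4  {1,2,4,7} 4  {2,3,4,5} 6  {2,4,5,7} 12  {2,4,6,7} 6  {3,4,5,7} 12  {3,5,6,7} 6  {4,5,6,7} 12
  5 to go: {0,1,2,4,5} 5  {0,1,2,4,7} 5  {1,2,3,4,5} 10  {1,2,4,5,7} 20  {1,2,4,6,7} 10  {2,3,4,5,7} 30  {2,4,5,6,7} 30  {3,4,5,6,7} 30
  6 to go: {0,1,2,3,4,5} 15  {0,1,2,4,5,7} 30  {0,1,2,4,6,7} 15  {1,2,3,4,5,7} 60  {1,2,4,5,6,7} 60  {2,3,4,5,6,7} 90
  if 0:a drops first: 210 orders
  if 3:b drops first: 105 orders
  if 6:c drops first: 105 orders
heap linearizations: 420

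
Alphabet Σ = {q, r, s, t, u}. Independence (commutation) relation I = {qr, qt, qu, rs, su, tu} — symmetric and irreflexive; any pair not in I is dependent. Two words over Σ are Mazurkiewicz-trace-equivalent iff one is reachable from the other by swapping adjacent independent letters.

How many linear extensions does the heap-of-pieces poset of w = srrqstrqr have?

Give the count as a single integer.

piece 0:s — minimal
piece 1:r — minimal
piece 2:r rests on {1:r}
piece 3:q rests on {0:s}
piece 4:s rests on {3:q}
piece 5:t rests on {2:r, 4:s}
piece 6:r rests on {5:t}
piece 7:q rests on {4:s}
piece 8:r rests on {6:r}
minimal pieces: {0:s, 1:r}
ways to finish when only these pieces remain (= sum over removing one remaining piece with nothing left below it):
  1 left: {7}→1  {8}→1
  2 left: {6,8}→1  {7,8}→2
  3 left: {5,6,8}→1  {6,7,8}→3
  4 left: {2,5,6,8}→1  {5,6,7,8}→4
  5 left: {1,2,5,6,8}→1  {2,5,6,7,8}→5  {4,5,6,7,8}→4
  6 left: {1,2,5,6,7,8}→6  {2,4,5,6,7,8}→9  {3,4,5,6,7,8}→4
  7 left: {0,3,4,5,6,7,8}→4  {1,2,4,5,6,7,8}→15  {2,3,4,5,6,7,8}→13
  placing 0:s first → 28 extensions
  placing 1:r first → 17 extensions
total linear extensions = 45

45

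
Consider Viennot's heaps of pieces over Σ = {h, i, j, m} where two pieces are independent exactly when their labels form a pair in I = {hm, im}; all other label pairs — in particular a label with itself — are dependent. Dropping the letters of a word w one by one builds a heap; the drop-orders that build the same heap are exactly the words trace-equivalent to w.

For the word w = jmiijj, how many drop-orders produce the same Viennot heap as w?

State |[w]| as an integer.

3

drop 0:j onto floor
drop 1:m onto {0:j}
drop 2:i onto {0:j}
drop 3:i onto {2:i}
drop 4:j onto {1:m, 3:i}
drop 5:j onto {4:j}
ground layer = {0:j}
drop-orders for the pieces not yet dropped (sum over which currently-grounded one goes next):
  1 to go: {5} 1
  2 to go: {4,5} 1
  3 to go: {1,4,5} 1  {3,4,5} 1
  4 to go: {1,3,4,5} 2  {2,3,4,5} 1
  if 0:j drops first: 3 orders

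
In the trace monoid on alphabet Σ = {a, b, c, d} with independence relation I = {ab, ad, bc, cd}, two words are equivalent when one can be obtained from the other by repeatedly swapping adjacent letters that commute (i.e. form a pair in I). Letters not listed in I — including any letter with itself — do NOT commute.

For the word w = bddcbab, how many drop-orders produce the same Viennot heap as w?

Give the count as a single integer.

21

piece 0:b — minimal
piece 1:d rests on {0:b}
piece 2:d rests on {1:d}
piece 3:c — minimal
piece 4:b rests on {2:d}
piece 5:a rests on {3:c}
piece 6:b rests on {4:b}
minimal pieces: {0:b, 3:c}
ways to finish when only these pieces remain (= sum over removing one remaining piece with nothing left below it):
  1 left: {5}→1  {6}→1
  2 left: {3,5}→1  {4,6}→1  {5,6}→2
  3 left: {2,4,6}→1  {3,5,6}→3  {4,5,6}→3
  4 left: {1,2,4,6}→1  {2,4,5,6}→4  {3,4,5,6}→6
  5 left: {0,1,2,4,6}→1  {1,2,4,5,6}→5  {2,3,4,5,6}→10
  placing 0:b first → 15 extensions
  placing 3:c first → 6 extensions
total linear extensions = 21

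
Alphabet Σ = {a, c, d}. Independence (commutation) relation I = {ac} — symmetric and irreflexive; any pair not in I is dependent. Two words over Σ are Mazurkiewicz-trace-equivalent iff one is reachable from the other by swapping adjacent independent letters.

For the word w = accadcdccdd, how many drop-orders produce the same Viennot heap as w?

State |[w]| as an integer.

#0=a has no predecessor
#1=c has no predecessor
#2=c depends on [1:c]
#3=a depends on [0:a]
#4=d depends on [2:c, 3:a]
#5=c depends on [4:d]
#6=d depends on [5:c]
#7=c depends on [6:d]
#8=c depends on [7:c]
#9=d depends on [8:c]
#10=d depends on [9:d]
sources: [0:a, 1:c]
N(rest) = Σ N(rest − s) over sources s of rest; N(one piece) = 1:
  size 1 → [10]=1
  size 2 → [9,10]=1
  size 3 → [8,9,10]=1
  size 4 → [7,8,9,10]=1
  size 5 → [6,7,8,9,10]=1
  size 6 → [5,6,7,8,9,10]=1
  size 7 → [4,5,6,7,8,9,10]=1
  size 8 → [2,4,5,6,7,8,9,10]=1  [3,4,5,6,7,8,9,10]=1
  size 9 → [0,3,4,5,6,7,8,9,10]=1  [1,2,4,5,6,7,8,9,10]=1  [2,3,4,5,6,7,8,9,10]=2
  first=0(a) contributes 3
  first=1(c) contributes 3
|[w]| = 6

6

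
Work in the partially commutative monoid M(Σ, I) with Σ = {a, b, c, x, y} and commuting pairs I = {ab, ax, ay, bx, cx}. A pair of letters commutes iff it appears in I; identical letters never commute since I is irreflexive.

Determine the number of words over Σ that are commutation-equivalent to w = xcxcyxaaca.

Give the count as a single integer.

115

piece 0:x — minimal
piece 1:c — minimal
piece 2:x rests on {0:x}
piece 3:c rests on {1:c}
piece 4:y rests on {2:x, 3:c}
piece 5:x rests on {4:y}
piece 6:a rests on {3:c}
piece 7:a rests on {6:a}
piece 8:c rests on {4:y, 7:a}
piece 9:a rests on {8:c}
minimal pieces: {0:x, 1:c}
ways to finish when only these pieces remain (= sum over removing one remaining piece with nothing left below it):
  1 left: {5}→1  {9}→1
  2 left: {5,9}→2  {8,9}→1
  3 left: {5,8,9}→3  {7,8,9}→1
  4 left: {4,5,8,9}→3  {5,7,8,9}→4  {6,7,8,9}→1
  5 left: {2,4,5,8,9}→3  {4,5,7,8,9}→7  {5,6,7,8,9}→5
  6 left: {0,2,4,5,8,9}→3  {2,4,5,7,8,9}→10  {4,5,6,7,8,9}→12
  7 left: {0,2,4,5,7,8,9}→13  {2,4,5,6,7,8,9}→22  {3,4,5,6,7,8,9}→12
  8 left: {0,2,4,5,6,7,8,9}→35  {1,3,4,5,6,7,8,9}→12  {2,3,4,5,6,7,8,9}→34
  placing 0:x first → 46 extensions
  placing 1:c first → 69 extensions
total linear extensions = 115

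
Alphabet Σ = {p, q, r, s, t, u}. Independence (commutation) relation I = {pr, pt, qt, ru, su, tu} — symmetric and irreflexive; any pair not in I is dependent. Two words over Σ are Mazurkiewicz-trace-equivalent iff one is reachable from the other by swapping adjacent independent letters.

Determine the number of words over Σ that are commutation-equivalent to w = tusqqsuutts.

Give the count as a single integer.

45

#0=t has no predecessor
#1=u has no predecessor
#2=s depends on [0:t]
#3=q depends on [1:u, 2:s]
#4=q depends on [3:q]
#5=s depends on [4:q]
#6=u depends on [4:q]
#7=u depends on [6:u]
#8=t depends on [5:s]
#9=t depends on [8:t]
#10=s depends on [9:t]
sources: [0:t, 1:u]
N(rest) = Σ N(rest − s) over sources s of rest; N(one piece) = 1:
  size 1 → [7]=1  [10]=1
  size 2 → [6,7]=1  [7,10]=2  [9,10]=1
  size 3 → [6,7,10]=3  [7,9,10]=3  [8,9,10]=1
  size 4 → [5,8,9,10]=1  [6,7,9,10]=6  [7,8,9,10]=4
  size 5 → [5,7,8,9,10]=5  [6,7,8,9,10]=10
  size 6 → [5,6,7,8,9,10]=15
  size 7 → [4,5,6,7,8,9,10]=15
  size 8 → [3,4,5,6,7,8,9,10]=15
  size 9 → [1,3,4,5,6,7,8,9,10]=15  [2,3,4,5,6,7,8,9,10]=15
  first=0(t) contributes 30
  first=1(u) contributes 15
|[w]| = 45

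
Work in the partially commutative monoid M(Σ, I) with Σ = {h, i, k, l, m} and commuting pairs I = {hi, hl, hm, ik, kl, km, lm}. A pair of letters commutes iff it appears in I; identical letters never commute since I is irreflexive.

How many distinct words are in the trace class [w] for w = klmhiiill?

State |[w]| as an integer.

0(k) covers ∅
1(l) covers ∅
2(m) covers ∅
3(h) covers 0:k
4(i) covers 1:l, 2:m
5(i) covers 4:i
6(i) covers 5:i
7(l) covers 6:i
8(l) covers 7:l
floor of heap: 0:k, 1:l, 2:m
completions by unplaced set U, small U first (add the entries for U minus each lowest piece of U):
  |U|=1: {3}:1  {8}:1
  |U|=2: {0,3}:1  {3,8}:2  {7,8}:1
  |U|=3: {0,3,8}:3  {3,7,8}:3  {6,7,8}:1
  |U|=4: {0,3,7,8}:6  {3,6,7,8}:4  {5,6,7,8}:1
  |U|=5: {0,3,6,7,8}:10  {3,5,6,7,8}:5  {4,5,6,7,8}:1
  |U|=6: {0,3,5,6,7,8}:15  {1,4,5,6,7,8}:1  {2,4,5,6,7,8}:1  {3,4,5,6,7,8}:6
  |U|=7: {0,3,4,5,6,7,8}:21  {1,2,4,5,6,7,8}:2  {1,3,4,5,6,7,8}:7  {2,3,4,5,6,7,8}:7
  start at 0(k): 16
  start at 1(l): 28
  start at 2(m): 28
sum over floor = 72

72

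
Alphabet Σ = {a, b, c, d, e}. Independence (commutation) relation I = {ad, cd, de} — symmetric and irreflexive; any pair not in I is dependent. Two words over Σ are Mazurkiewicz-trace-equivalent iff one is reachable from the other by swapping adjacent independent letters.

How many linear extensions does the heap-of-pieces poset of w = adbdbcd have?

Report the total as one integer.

4

drop 0:a onto floor
drop 1:d onto floor
drop 2:b onto {0:a, 1:d}
drop 3:d onto {2:b}
drop 4:b onto {3:d}
drop 5:c onto {4:b}
drop 6:d onto {4:b}
ground layer = {0:a, 1:d}
drop-orders for the pieces not yet dropped (sum over which currently-grounded one goes next):
  1 to go: {5} 1  {6} 1
  2 to go: {5,6} 2
  3 to go: {4,5,6} 2
  4 to go: {3,4,5,6} 2
  5 to go: {2,3,4,5,6} 2
  if 0:a drops first: 2 orders
  if 1:d drops first: 2 orders
heap linearizations: 4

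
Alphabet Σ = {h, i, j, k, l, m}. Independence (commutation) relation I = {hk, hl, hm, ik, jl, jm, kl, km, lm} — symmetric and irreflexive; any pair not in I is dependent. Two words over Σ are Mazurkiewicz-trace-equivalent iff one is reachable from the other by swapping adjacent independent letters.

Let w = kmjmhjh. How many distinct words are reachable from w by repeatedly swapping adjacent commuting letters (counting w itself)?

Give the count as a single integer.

21

drop 0:k onto floor
drop 1:m onto floor
drop 2:j onto {0:k}
drop 3:m onto {1:m}
drop 4:h onto {2:j}
drop 5:j onto {4:h}
drop 6:h onto {5:j}
ground layer = {0:k, 1:m}
drop-orders for the pieces not yet dropped (sum over which currently-grounded one goes next):
  1 to go: {3} 1  {6} 1
  2 to go: {1,3} 1  {3,6} 2  {5,6} 1
  3 to go: {1,3,6} 3  {3,5,6} 3  {4,5,6} 1
  4 to go: {1,3,5,6} 6  {2,4,5,6} 1  {3,4,5,6} 4
  5 to go: {0,2,4,5,6} 1  {1,3,4,5,6} 10  {2,3,4,5,6} 5
  if 0:k drops first: 15 orders
  if 1:m drops first: 6 orders
heap linearizations: 21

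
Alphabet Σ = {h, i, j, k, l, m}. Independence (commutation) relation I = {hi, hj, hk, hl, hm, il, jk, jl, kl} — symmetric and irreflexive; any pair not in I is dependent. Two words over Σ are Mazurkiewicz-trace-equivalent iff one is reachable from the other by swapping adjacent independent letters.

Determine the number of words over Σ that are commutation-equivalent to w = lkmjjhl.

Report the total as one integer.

42

piece 0:l — minimal
piece 1:k — minimal
piece 2:m rests on {0:l, 1:k}
piece 3:j rests on {2:m}
piece 4:j rests on {3:j}
piece 5:h — minimal
piece 6:l rests on {2:m}
minimal pieces: {0:l, 1:k, 5:h}
ways to finish when only these pieces remain (= sum over removing one remaining piece with nothing left below it):
  1 left: {4}→1  {5}→1  {6}→1
  2 left: {3,4}→1  {4,5}→2  {4,6}→2  {5,6}→2
  3 left: {3,4,5}→3  {3,4,6}→3  {4,5,6}→6
  4 left: {2,3,4,6}→3  {3,4,5,6}→12
  5 left: {0,2,3,4,6}→3  {1,2,3,4,6}→3  {2,3,4,5,6}→15
  placing 0:l first → 18 extensions
  placing 1:k first → 18 extensions
  placing 5:h first → 6 extensions
total linear extensions = 42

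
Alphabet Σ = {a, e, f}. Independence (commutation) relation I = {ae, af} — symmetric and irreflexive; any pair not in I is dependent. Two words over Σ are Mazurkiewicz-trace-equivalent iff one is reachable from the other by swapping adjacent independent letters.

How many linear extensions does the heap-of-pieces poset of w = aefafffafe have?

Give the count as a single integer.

0(a) covers ∅
1(e) covers ∅
2(f) covers 1:e
3(a) covers 0:a
4(f) covers 2:f
5(f) covers 4:f
6(f) covers 5:f
7(a) covers 3:a
8(f) covers 6:f
9(e) covers 8:f
floor of heap: 0:a, 1:e
completions by unplaced set U, small U first (add the entries for U minus each lowest piece of U):
  |U|=1: {7}:1  {9}:1
  |U|=2: {3,7}:1  {7,9}:2  {8,9}:1
  |U|=3: {0,3,7}:1  {3,7,9}:3  {6,8,9}:1  {7,8,9}:3
  |U|=4: {0,3,7,9}:4  {3,7,8,9}:6  {5,6,8,9}:1  {6,7,8,9}:4
  |U|=5: {0,3,7,8,9}:10  {3,6,7,8,9}:10  {4,5,6,8,9}:1  {5,6,7,8,9}:5
  |U|=6: {0,3,6,7,8,9}:20  {2,4,5,6,8,9}:1  {3,5,6,7,8,9}:15  {4,5,6,7,8,9}:6
  |U|=7: {0,3,5,6,7,8,9}:35  {1,2,4,5,6,8,9}:1  {2,4,5,6,7,8,9}:7  {3,4,5,6,7,8,9}:21
  |U|=8: {0,3,4,5,6,7,8,9}:56  {1,2,4,5,6,7,8,9}:8  {2,3,4,5,6,7,8,9}:28
  start at 0(a): 36
  start at 1(e): 84
sum over floor = 120

120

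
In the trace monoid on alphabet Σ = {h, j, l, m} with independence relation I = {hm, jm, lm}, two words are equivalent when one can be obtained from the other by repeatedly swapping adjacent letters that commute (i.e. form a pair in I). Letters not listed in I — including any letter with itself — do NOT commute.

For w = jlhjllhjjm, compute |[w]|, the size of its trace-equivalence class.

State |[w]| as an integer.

10

#0=j has no predecessor
#1=l depends on [0:j]
#2=h depends on [1:l]
#3=j depends on [2:h]
#4=l depends on [3:j]
#5=l depends on [4:l]
#6=h depends on [5:l]
#7=j depends on [6:h]
#8=j depends on [7:j]
#9=m has no predecessor
sources: [0:j, 9:m]
N(rest) = Σ N(rest − s) over sources s of rest; N(one piece) = 1:
  size 1 → [8]=1  [9]=1
  size 2 → [7,8]=1  [8,9]=2
  size 3 → [6,7,8]=1  [7,8,9]=3
  size 4 → [5,6,7,8]=1  [6,7,8,9]=4
  size 5 → [4,5,6,7,8]=1  [5,6,7,8,9]=5
  size 6 → [3,4,5,6,7,8]=1  [4,5,6,7,8,9]=6
  size 7 → [2,3,4,5,6,7,8]=1  [3,4,5,6,7,8,9]=7
  size 8 → [1,2,3,4,5,6,7,8]=1  [2,3,4,5,6,7,8,9]=8
  first=0(j) contributes 9
  first=9(m) contributes 1
|[w]| = 10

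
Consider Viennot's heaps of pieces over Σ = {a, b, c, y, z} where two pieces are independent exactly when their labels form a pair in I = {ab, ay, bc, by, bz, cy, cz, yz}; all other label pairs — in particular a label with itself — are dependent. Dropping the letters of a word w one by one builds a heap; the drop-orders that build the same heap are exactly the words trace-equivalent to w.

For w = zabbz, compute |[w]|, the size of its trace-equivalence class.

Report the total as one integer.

drop 0:z onto floor
drop 1:a onto {0:z}
drop 2:b onto floor
drop 3:b onto {2:b}
drop 4:z onto {1:a}
ground layer = {0:z, 2:b}
drop-orders for the pieces not yet dropped (sum over which currently-grounded one goes next):
  1 to go: {3} 1  {4} 1
  2 to go: {1,4} 1  {2,3} 1  {3,4} 2
  3 to go: {0,1,4} 1  {1,3,4} 3  {2,3,4} 3
  if 0:z drops first: 6 orders
  if 2:b drops first: 4 orders
heap linearizations: 10

10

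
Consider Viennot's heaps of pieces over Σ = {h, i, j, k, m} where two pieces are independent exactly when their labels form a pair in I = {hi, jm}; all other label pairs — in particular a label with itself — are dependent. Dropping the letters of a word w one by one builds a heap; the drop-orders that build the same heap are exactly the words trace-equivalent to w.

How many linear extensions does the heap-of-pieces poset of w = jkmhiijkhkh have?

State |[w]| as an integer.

piece 0:j — minimal
piece 1:k rests on {0:j}
piece 2:m rests on {1:k}
piece 3:h rests on {2:m}
piece 4:i rests on {2:m}
piece 5:i rests on {4:i}
piece 6:j rests on {3:h, 5:i}
piece 7:k rests on {6:j}
piece 8:h rests on {7:k}
piece 9:k rests on {8:h}
piece 10:h rests on {9:k}
minimal pieces: {0:j}
ways to finish when only these pieces remain (= sum over removing one remaining piece with nothing left below it):
  1 left: {10}→1
  2 left: {9,10}→1
  3 left: {8,9,10}→1
  4 left: {7,8,9,10}→1
  5 left: {6,7,8,9,10}→1
  6 left: {3,6,7,8,9,10}→1  {5,6,7,8,9,10}→1
  7 left: {3,5,6,7,8,9,10}→2  {4,5,6,7,8,9,10}→1
  8 left: {3,4,5,6,7,8,9,10}→3
  9 left: {2,3,4,5,6,7,8,9,10}→3
  placing 0:j first → 3 extensions

3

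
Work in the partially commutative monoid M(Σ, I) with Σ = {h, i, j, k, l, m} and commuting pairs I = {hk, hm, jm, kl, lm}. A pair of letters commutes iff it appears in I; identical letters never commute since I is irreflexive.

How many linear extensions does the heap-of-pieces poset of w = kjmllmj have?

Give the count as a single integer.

15

#0=k has no predecessor
#1=j depends on [0:k]
#2=m depends on [0:k]
#3=l depends on [1:j]
#4=l depends on [3:l]
#5=m depends on [2:m]
#6=j depends on [4:l]
sources: [0:k]
N(rest) = Σ N(rest − s) over sources s of rest; N(one piece) = 1:
  size 1 → [5]=1  [6]=1
  size 2 → [2,5]=1  [4,6]=1  [5,6]=2
  size 3 → [2,5,6]=3  [3,4,6]=1  [4,5,6]=3
  size 4 → [1,3,4,6]=1  [2,4,5,6]=6  [3,4,5,6]=4
  size 5 → [1,3,4,5,6]=5  [2,3,4,5,6]=10
  first=0(k) contributes 15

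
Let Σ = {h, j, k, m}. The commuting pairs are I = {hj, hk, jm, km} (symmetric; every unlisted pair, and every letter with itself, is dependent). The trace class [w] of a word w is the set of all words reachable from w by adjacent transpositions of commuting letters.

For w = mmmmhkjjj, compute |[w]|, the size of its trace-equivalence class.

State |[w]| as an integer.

126

piece 0:m — minimal
piece 1:m rests on {0:m}
piece 2:m rests on {1:m}
piece 3:m rests on {2:m}
piece 4:h rests on {3:m}
piece 5:k — minimal
piece 6:j rests on {5:k}
piece 7:j rests on {6:j}
piece 8:j rests on {7:j}
minimal pieces: {0:m, 5:k}
ways to finish when only these pieces remain (= sum over removing one remaining piece with nothing left below it):
  1 left: {4}→1  {8}→1
  2 left: {3,4}→1  {4,8}→2  {7,8}→1
  3 left: {2,3,4}→1  {3,4,8}→3  {4,7,8}→3  {6,7,8}→1
  4 left: {1,2,3,4}→1  {2,3,4,8}→4  {3,4,7,8}→6  {4,6,7,8}→4  {5,6,7,8}→1
  5 left: {0,1,2,3,4}→1  {1,2,3,4,8}→5  {2,3,4,7,8}→10  {3,4,6,7,8}→10  {4,5,6,7,8}→5
  6 left: {0,1,2,3,4,8}→6  {1,2,3,4,7,8}→15  {2,3,4,6,7,8}→20  {3,4,5,6,7,8}→15
  7 left: {0,1,2,3,4,7,8}→21  {1,2,3,4,6,7,8}→35  {2,3,4,5,6,7,8}→35
  placing 0:m first → 70 extensions
  placing 5:k first → 56 extensions
total linear extensions = 126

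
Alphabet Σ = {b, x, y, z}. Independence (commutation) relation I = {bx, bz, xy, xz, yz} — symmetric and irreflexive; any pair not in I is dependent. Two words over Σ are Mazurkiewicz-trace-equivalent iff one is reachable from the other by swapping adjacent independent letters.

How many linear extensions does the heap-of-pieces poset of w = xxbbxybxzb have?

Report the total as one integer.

drop 0:x onto floor
drop 1:x onto {0:x}
drop 2:b onto floor
drop 3:b onto {2:b}
drop 4:x onto {1:x}
drop 5:y onto {3:b}
drop 6:b onto {5:y}
drop 7:x onto {4:x}
drop 8:z onto floor
drop 9:b onto {6:b}
ground layer = {0:x, 2:b, 8:z}
drop-orders for the pieces not yet dropped (sum over which currently-grounded one goes next):
  1 to go: {7} 1  {8} 1  {9} 1
  2 to go: {4,7} 1  {6,9} 1  {7,8} 2  {7,9} 2  {8,9} 2
  3 to go: {1,4,7} 1  {4,7,8} 3  {4,7,9} 3  {5,6,9} 1  {6,7,9} 3  {6,8,9} 3  {7,8,9} 6
  4 to go: {0,1,4,7} 1  {1,4,7,8} 4  {1,4,7,9} 4  {3,5,6,9} 1  {4,6,7,9} 6  {4,7,8,9} 12  {5,6,7,9} 4  {5,6,8,9} 4  {6,7,8,9} 12
  5 to go: {0,1,4,7,8} 5  {0,1,4,7,9} 5  {1,4,6,7,9} 10  {1,4,7,8,9} 20  {2,3,5,6,9} 1  {3,5,6,7,9} 5  {3,5,6,8,9} 5  {4,5,6,7,9} 10  {4,6,7,8,9} 30  {5,6,7,8,9} 20
  6 to go: {0,1,4,6,7,9} 15  {0,1,4,7,8,9} 30  {1,4,5,6,7,9} 20  {1,4,6,7,8,9} 60  {2,3,5,6,7,9} 6  {2,3,5,6,8,9} 6  {3,4,5,6,7,9} 15  {3,5,6,7,8,9} 30  {4,5,6,7,8,9} 60
  7 to go: {0,1,4,5,6,7,9} 35  {0,1,4,6,7,8,9} 105  {1,3,4,5,6,7,9} 35  {1,4,5,6,7,8,9} 140  {2,3,4,5,6,7,9} 21  {2,3,5,6,7,8,9} 42  {3,4,5,6,7,8,9} 105
  8 to go: {0,1,3,4,5,6,7,9} 70  {0,1,4,5,6,7,8,9} 280  {1,2,3,4,5,6,7,9} 56  {1,3,4,5,6,7,8,9} 280  {2,3,4,5,6,7,8,9} 168
  if 0:x drops first: 504 orders
  if 2:b drops first: 630 orders
  if 8:z drops first: 126 orders
heap linearizations: 1260

1260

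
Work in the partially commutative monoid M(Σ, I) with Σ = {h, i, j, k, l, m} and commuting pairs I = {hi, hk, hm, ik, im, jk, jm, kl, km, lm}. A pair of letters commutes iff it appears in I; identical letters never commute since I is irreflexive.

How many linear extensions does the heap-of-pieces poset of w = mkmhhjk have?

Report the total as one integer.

210

#0=m has no predecessor
#1=k has no predecessor
#2=m depends on [0:m]
#3=h has no predecessor
#4=h depends on [3:h]
#5=j depends on [4:h]
#6=k depends on [1:k]
sources: [0:m, 1:k, 3:h]
N(rest) = Σ N(rest − s) over sources s of rest; N(one piece) = 1:
  size 1 → [2]=1  [5]=1  [6]=1
  size 2 → [0,2]=1  [1,6]=1  [2,5]=2  [2,6]=2  [4,5]=1  [5,6]=2
  size 3 → [0,2,5]=3  [0,2,6]=3  [1,2,6]=3  [1,5,6]=3  [2,4,5]=3  [2,5,6]=6  [3,4,5]=1  [4,5,6]=3
  size 4 → [0,1,2,6]=6  [0,2,4,5]=6  [0,2,5,6]=12  [1,2,5,6]=12  [1,4,5,6]=6  [2,3,4,5]=4  [2,4,5,6]=12  [3,4,5,6]=4
  size 5 → [0,1,2,5,6]=30  [0,2,3,4,5]=10  [0,2,4,5,6]=30  [1,2,4,5,6]=30  [1,3,4,5,6]=10  [2,3,4,5,6]=20
  first=0(m) contributes 60
  first=1(k) contributes 60
  first=3(h) contributes 90
|[w]| = 210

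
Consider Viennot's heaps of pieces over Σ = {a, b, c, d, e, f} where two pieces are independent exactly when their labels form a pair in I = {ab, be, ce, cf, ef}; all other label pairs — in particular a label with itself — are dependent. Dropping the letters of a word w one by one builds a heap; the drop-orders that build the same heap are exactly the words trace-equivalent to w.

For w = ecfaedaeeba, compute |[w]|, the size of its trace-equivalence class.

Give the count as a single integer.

drop 0:e onto floor
drop 1:c onto floor
drop 2:f onto floor
drop 3:a onto {0:e, 1:c, 2:f}
drop 4:e onto {3:a}
drop 5:d onto {4:e}
drop 6:a onto {5:d}
drop 7:e onto {6:a}
drop 8:e onto {7:e}
drop 9:b onto {5:d}
drop 10:a onto {8:e}
ground layer = {0:e, 1:c, 2:f}
drop-orders for the pieces not yet dropped (sum over which currently-grounded one goes next):
  1 to go: {9} 1  {10} 1
  2 to go: {8,10} 1  {9,10} 2
  3 to go: {7,8,10} 1  {8,9,10} 3
  4 to go: {6,7,8,10} 1  {7,8,9,10} 4
  5 to go: {6,7,8,9,10} 5
  6 to go: {5,6,7,8,9,10} 5
  7 to go: {4,5,6,7,8,9,10} 5
  8 to go: {3,4,5,6,7,8,9,10} 5
  9 to go: {0,3,4,5,6,7,8,9,10} 5  {1,3,4,5,6,7,8,9,10} 5  {2,3,4,5,6,7,8,9,10} 5
  if 0:e drops first: 10 orders
  if 1:c drops first: 10 orders
  if 2:f drops first: 10 orders
heap linearizations: 30

30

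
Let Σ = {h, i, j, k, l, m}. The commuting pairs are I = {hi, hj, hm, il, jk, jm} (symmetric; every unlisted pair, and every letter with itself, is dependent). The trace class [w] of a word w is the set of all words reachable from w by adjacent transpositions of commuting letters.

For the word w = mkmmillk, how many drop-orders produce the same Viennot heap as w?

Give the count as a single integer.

piece 0:m — minimal
piece 1:k rests on {0:m}
piece 2:m rests on {1:k}
piece 3:m rests on {2:m}
piece 4:i rests on {3:m}
piece 5:l rests on {3:m}
piece 6:l rests on {5:l}
piece 7:k rests on {4:i, 6:l}
minimal pieces: {0:m}
ways to finish when only these pieces remain (= sum over removing one remaining piece with nothing left below it):
  1 left: {7}→1
  2 left: {4,7}→1  {6,7}→1
  3 left: {4,6,7}→2  {5,6,7}→1
  4 left: {4,5,6,7}→3
  5 left: {3,4,5,6,7}→3
  6 left: {2,3,4,5,6,7}→3
  placing 0:m first → 3 extensions

3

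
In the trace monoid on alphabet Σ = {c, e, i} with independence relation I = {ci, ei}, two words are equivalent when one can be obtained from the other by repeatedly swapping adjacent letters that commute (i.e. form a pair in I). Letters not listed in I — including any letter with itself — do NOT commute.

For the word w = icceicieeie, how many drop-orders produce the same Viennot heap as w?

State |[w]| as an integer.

330

#0=i has no predecessor
#1=c has no predecessor
#2=c depends on [1:c]
#3=e depends on [2:c]
#4=i depends on [0:i]
#5=c depends on [3:e]
#6=i depends on [4:i]
#7=e depends on [5:c]
#8=e depends on [7:e]
#9=i depends on [6:i]
#10=e depends on [8:e]
sources: [0:i, 1:c]
N(rest) = Σ N(rest − s) over sources s of rest; N(one piece) = 1:
  size 1 → [9]=1  [10]=1
  size 2 → [6,9]=1  [8,10]=1  [9,10]=2
  size 3 → [4,6,9]=1  [6,9,10]=3  [7,8,10]=1  [8,9,10]=3
  size 4 → [0,4,6,9]=1  [4,6,9,10]=4  [5,7,8,10]=1  [6,8,9,10]=6  [7,8,9,10]=4
  size 5 → [0,4,6,9,10]=5  [3,5,7,8,10]=1  [4,6,8,9,10]=10  [5,7,8,9,10]=5  [6,7,8,9,10]=10
  size 6 → [0,4,6,8,9,10]=15  [2,3,5,7,8,10]=1  [3,5,7,8,9,10]=6  [4,6,7,8,9,10]=20  [5,6,7,8,9,10]=15
  size 7 → [0,4,6,7,8,9,10]=35  [1,2,3,5,7,8,10]=1  [2,3,5,7,8,9,10]=7  [3,5,6,7,8,9,10]=21  [4,5,6,7,8,9,10]=35
  size 8 → [0,4,5,6,7,8,9,10]=70  [1,2,3,5,7,8,9,10]=8  [2,3,5,6,7,8,9,10]=28  [3,4,5,6,7,8,9,10]=56
  size 9 → [0,3,4,5,6,7,8,9,10]=126  [1,2,3,5,6,7,8,9,10]=36  [2,3,4,5,6,7,8,9,10]=84
  first=0(i) contributes 120
  first=1(c) contributes 210
|[w]| = 330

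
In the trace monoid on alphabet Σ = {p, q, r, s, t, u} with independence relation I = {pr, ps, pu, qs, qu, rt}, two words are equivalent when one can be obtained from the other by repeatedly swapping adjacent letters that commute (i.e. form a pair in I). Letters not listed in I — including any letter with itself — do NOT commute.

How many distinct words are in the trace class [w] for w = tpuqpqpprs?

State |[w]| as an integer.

drop 0:t onto floor
drop 1:p onto {0:t}
drop 2:u onto {0:t}
drop 3:q onto {1:p}
drop 4:p onto {3:q}
drop 5:q onto {4:p}
drop 6:p onto {5:q}
drop 7:p onto {6:p}
drop 8:r onto {2:u, 5:q}
drop 9:s onto {8:r}
ground layer = {0:t}
drop-orders for the pieces not yet dropped (sum over which currently-grounded one goes next):
  1 to go: {7} 1  {9} 1
  2 to go: {6,7} 1  {7,9} 2  {8,9} 1
  3 to go: {2,8,9} 1  {6,7,9} 3  {7,8,9} 3
  4 to go: {2,7,8,9} 4  {6,7,8,9} 6
  5 to go: {2,6,7,8,9} 10  {5,6,7,8,9} 6
  6 to go: {2,5,6,7,8,9} 16  {4,5,6,7,8,9} 6
  7 to go: {2,4,5,6,7,8,9} 22  {3,4,5,6,7,8,9} 6
  8 to go: {1,3,4,5,6,7,8,9} 6  {2,3,4,5,6,7,8,9} 28
  if 0:t drops first: 34 orders

34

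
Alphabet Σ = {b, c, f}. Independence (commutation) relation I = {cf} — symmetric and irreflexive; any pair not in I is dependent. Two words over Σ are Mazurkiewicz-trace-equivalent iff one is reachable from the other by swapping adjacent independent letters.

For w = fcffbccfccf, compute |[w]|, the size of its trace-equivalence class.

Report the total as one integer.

0(f) covers ∅
1(c) covers ∅
2(f) covers 0:f
3(f) covers 2:f
4(b) covers 1:c, 3:f
5(c) covers 4:b
6(c) covers 5:c
7(f) covers 4:b
8(c) covers 6:c
9(c) covers 8:c
10(f) covers 7:f
floor of heap: 0:f, 1:c
completions by unplaced set U, small U first (add the entries for U minus each lowest piece of U):
  |U|=1: {9}:1  {10}:1
  |U|=2: {7,10}:1  {8,9}:1  {9,10}:2
  |U|=3: {6,8,9}:1  {7,9,10}:3  {8,9,10}:3
  |U|=4: {5,6,8,9}:1  {6,8,9,10}:4  {7,8,9,10}:6
  |U|=5: {5,6,8,9,10}:5  {6,7,8,9,10}:10
  |U|=6: {5,6,7,8,9,10}:15
  |U|=7: {4,5,6,7,8,9,10}:15
  |U|=8: {1,4,5,6,7,8,9,10}:15  {3,4,5,6,7,8,9,10}:15
  |U|=9: {1,3,4,5,6,7,8,9,10}:30  {2,3,4,5,6,7,8,9,10}:15
  start at 0(f): 45
  start at 1(c): 15
sum over floor = 60

60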